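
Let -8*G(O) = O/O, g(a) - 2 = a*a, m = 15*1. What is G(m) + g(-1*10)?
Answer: 815/8 ≈ 101.88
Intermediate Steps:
m = 15
g(a) = 2 + a² (g(a) = 2 + a*a = 2 + a²)
G(O) = -⅛ (G(O) = -O/(8*O) = -⅛*1 = -⅛)
G(m) + g(-1*10) = -⅛ + (2 + (-1*10)²) = -⅛ + (2 + (-10)²) = -⅛ + (2 + 100) = -⅛ + 102 = 815/8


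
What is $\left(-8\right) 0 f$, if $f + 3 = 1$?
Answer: $0$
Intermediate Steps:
$f = -2$ ($f = -3 + 1 = -2$)
$\left(-8\right) 0 f = \left(-8\right) 0 \left(-2\right) = 0 \left(-2\right) = 0$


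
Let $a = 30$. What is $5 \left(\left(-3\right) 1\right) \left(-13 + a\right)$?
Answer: $-255$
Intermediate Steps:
$5 \left(\left(-3\right) 1\right) \left(-13 + a\right) = 5 \left(\left(-3\right) 1\right) \left(-13 + 30\right) = 5 \left(-3\right) 17 = \left(-15\right) 17 = -255$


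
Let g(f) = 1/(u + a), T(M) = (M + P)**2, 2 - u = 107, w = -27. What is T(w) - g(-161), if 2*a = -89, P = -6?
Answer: 325613/299 ≈ 1089.0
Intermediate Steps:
a = -89/2 (a = (1/2)*(-89) = -89/2 ≈ -44.500)
u = -105 (u = 2 - 1*107 = 2 - 107 = -105)
T(M) = (-6 + M)**2 (T(M) = (M - 6)**2 = (-6 + M)**2)
g(f) = -2/299 (g(f) = 1/(-105 - 89/2) = 1/(-299/2) = -2/299)
T(w) - g(-161) = (-6 - 27)**2 - 1*(-2/299) = (-33)**2 + 2/299 = 1089 + 2/299 = 325613/299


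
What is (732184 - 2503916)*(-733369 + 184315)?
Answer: 972776541528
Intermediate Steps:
(732184 - 2503916)*(-733369 + 184315) = -1771732*(-549054) = 972776541528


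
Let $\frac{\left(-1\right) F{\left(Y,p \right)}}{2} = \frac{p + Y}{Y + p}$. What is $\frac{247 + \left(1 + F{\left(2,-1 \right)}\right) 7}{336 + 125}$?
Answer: $\frac{240}{461} \approx 0.52061$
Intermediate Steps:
$F{\left(Y,p \right)} = -2$ ($F{\left(Y,p \right)} = - 2 \frac{p + Y}{Y + p} = - 2 \frac{Y + p}{Y + p} = \left(-2\right) 1 = -2$)
$\frac{247 + \left(1 + F{\left(2,-1 \right)}\right) 7}{336 + 125} = \frac{247 + \left(1 - 2\right) 7}{336 + 125} = \frac{247 - 7}{461} = \left(247 - 7\right) \frac{1}{461} = 240 \cdot \frac{1}{461} = \frac{240}{461}$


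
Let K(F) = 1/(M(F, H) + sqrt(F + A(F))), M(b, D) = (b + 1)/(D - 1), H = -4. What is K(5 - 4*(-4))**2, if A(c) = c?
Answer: 25/(22 - 5*sqrt(42))**2 ≈ 0.23097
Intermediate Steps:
M(b, D) = (1 + b)/(-1 + D)
K(F) = 1/(-1/5 - F/5 + sqrt(2)*sqrt(F)) (K(F) = 1/((1 + F)/(-1 - 4) + sqrt(F + F)) = 1/((1 + F)/(-5) + sqrt(2*F)) = 1/(-(1 + F)/5 + sqrt(2)*sqrt(F)) = 1/((-1/5 - F/5) + sqrt(2)*sqrt(F)) = 1/(-1/5 - F/5 + sqrt(2)*sqrt(F)))
K(5 - 4*(-4))**2 = (-5/(1 + (5 - 4*(-4)) - 5*sqrt(2)*sqrt(5 - 4*(-4))))**2 = (-5/(1 + (5 + 16) - 5*sqrt(2)*sqrt(5 + 16)))**2 = (-5/(1 + 21 - 5*sqrt(2)*sqrt(21)))**2 = (-5/(1 + 21 - 5*sqrt(42)))**2 = (-5/(22 - 5*sqrt(42)))**2 = 25/(22 - 5*sqrt(42))**2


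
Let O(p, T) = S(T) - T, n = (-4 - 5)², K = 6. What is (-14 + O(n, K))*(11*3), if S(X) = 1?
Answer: -627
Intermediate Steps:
n = 81 (n = (-9)² = 81)
O(p, T) = 1 - T
(-14 + O(n, K))*(11*3) = (-14 + (1 - 1*6))*(11*3) = (-14 + (1 - 6))*33 = (-14 - 5)*33 = -19*33 = -627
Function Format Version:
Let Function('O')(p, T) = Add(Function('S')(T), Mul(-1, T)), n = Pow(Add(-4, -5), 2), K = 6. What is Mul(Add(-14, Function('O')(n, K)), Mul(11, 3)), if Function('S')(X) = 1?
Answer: -627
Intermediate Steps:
n = 81 (n = Pow(-9, 2) = 81)
Function('O')(p, T) = Add(1, Mul(-1, T))
Mul(Add(-14, Function('O')(n, K)), Mul(11, 3)) = Mul(Add(-14, Add(1, Mul(-1, 6))), Mul(11, 3)) = Mul(Add(-14, Add(1, -6)), 33) = Mul(Add(-14, -5), 33) = Mul(-19, 33) = -627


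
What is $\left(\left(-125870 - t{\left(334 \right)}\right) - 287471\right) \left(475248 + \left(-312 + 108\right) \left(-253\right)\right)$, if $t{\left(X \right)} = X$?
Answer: $-217948810500$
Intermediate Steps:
$\left(\left(-125870 - t{\left(334 \right)}\right) - 287471\right) \left(475248 + \left(-312 + 108\right) \left(-253\right)\right) = \left(\left(-125870 - 334\right) - 287471\right) \left(475248 + \left(-312 + 108\right) \left(-253\right)\right) = \left(\left(-125870 - 334\right) - 287471\right) \left(475248 - -51612\right) = \left(-126204 - 287471\right) \left(475248 + 51612\right) = \left(-413675\right) 526860 = -217948810500$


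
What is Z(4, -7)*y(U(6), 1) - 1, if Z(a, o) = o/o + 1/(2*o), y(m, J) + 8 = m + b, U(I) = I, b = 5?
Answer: 25/14 ≈ 1.7857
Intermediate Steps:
y(m, J) = -3 + m (y(m, J) = -8 + (m + 5) = -8 + (5 + m) = -3 + m)
Z(a, o) = 1 + 1/(2*o)
Z(4, -7)*y(U(6), 1) - 1 = ((½ - 7)/(-7))*(-3 + 6) - 1 = -⅐*(-13/2)*3 - 1 = (13/14)*3 - 1 = 39/14 - 1 = 25/14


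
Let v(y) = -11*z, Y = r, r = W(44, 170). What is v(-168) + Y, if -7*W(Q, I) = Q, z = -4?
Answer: 264/7 ≈ 37.714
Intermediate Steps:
W(Q, I) = -Q/7
r = -44/7 (r = -⅐*44 = -44/7 ≈ -6.2857)
Y = -44/7 ≈ -6.2857
v(y) = 44 (v(y) = -11*(-4) = 44)
v(-168) + Y = 44 - 44/7 = 264/7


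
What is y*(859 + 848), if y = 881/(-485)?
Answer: -1503867/485 ≈ -3100.8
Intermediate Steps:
y = -881/485 (y = 881*(-1/485) = -881/485 ≈ -1.8165)
y*(859 + 848) = -881*(859 + 848)/485 = -881/485*1707 = -1503867/485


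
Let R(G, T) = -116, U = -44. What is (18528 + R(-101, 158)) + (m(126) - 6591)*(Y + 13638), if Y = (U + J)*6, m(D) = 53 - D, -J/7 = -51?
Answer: -103380212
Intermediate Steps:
J = 357 (J = -7*(-51) = 357)
Y = 1878 (Y = (-44 + 357)*6 = 313*6 = 1878)
(18528 + R(-101, 158)) + (m(126) - 6591)*(Y + 13638) = (18528 - 116) + ((53 - 1*126) - 6591)*(1878 + 13638) = 18412 + ((53 - 126) - 6591)*15516 = 18412 + (-73 - 6591)*15516 = 18412 - 6664*15516 = 18412 - 103398624 = -103380212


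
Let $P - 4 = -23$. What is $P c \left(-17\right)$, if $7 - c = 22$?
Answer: $-4845$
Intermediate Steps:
$c = -15$ ($c = 7 - 22 = -15$)
$P = -19$ ($P = 4 - 23 = -19$)
$P c \left(-17\right) = \left(-19\right) \left(-15\right) \left(-17\right) = 285 \left(-17\right) = -4845$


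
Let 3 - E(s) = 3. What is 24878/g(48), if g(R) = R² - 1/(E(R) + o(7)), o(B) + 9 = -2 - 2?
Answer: 46202/4279 ≈ 10.797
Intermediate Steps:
o(B) = -13 (o(B) = -9 + (-2 - 2) = -9 - 4 = -13)
E(s) = 0 (E(s) = 3 - 1*3 = 3 - 3 = 0)
g(R) = 1/13 + R² (g(R) = R² - 1/(0 - 13) = R² - 1/(-13) = R² - 1*(-1/13) = R² + 1/13 = 1/13 + R²)
24878/g(48) = 24878/(1/13 + 48²) = 24878/(1/13 + 2304) = 24878/(29953/13) = 24878*(13/29953) = 46202/4279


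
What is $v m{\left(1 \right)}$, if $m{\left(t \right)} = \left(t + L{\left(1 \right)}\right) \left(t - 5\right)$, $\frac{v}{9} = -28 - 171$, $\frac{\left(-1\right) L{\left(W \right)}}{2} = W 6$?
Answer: $-78804$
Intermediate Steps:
$L{\left(W \right)} = - 12 W$ ($L{\left(W \right)} = - 2 W 6 = - 2 \cdot 6 W = - 12 W$)
$v = -1791$ ($v = 9 \left(-28 - 171\right) = 9 \left(-199\right) = -1791$)
$m{\left(t \right)} = \left(-12 + t\right) \left(-5 + t\right)$ ($m{\left(t \right)} = \left(t - 12\right) \left(t - 5\right) = \left(t - 12\right) \left(-5 + t\right) = \left(-12 + t\right) \left(-5 + t\right)$)
$v m{\left(1 \right)} = - 1791 \left(60 + 1^{2} - 17\right) = - 1791 \left(60 + 1 - 17\right) = \left(-1791\right) 44 = -78804$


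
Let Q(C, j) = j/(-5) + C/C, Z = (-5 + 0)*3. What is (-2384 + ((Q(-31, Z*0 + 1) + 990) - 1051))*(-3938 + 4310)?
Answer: -4546212/5 ≈ -9.0924e+5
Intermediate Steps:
Z = -15 (Z = -5*3 = -15)
Q(C, j) = 1 - j/5 (Q(C, j) = j*(-1/5) + 1 = -j/5 + 1 = 1 - j/5)
(-2384 + ((Q(-31, Z*0 + 1) + 990) - 1051))*(-3938 + 4310) = (-2384 + (((1 - (-15*0 + 1)/5) + 990) - 1051))*(-3938 + 4310) = (-2384 + (((1 - (0 + 1)/5) + 990) - 1051))*372 = (-2384 + (((1 - 1/5*1) + 990) - 1051))*372 = (-2384 + (((1 - 1/5) + 990) - 1051))*372 = (-2384 + ((4/5 + 990) - 1051))*372 = (-2384 + (4954/5 - 1051))*372 = (-2384 - 301/5)*372 = -12221/5*372 = -4546212/5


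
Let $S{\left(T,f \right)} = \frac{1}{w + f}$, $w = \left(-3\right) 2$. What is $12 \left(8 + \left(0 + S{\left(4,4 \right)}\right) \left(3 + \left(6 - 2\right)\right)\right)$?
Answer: $54$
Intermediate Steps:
$w = -6$
$S{\left(T,f \right)} = \frac{1}{-6 + f}$
$12 \left(8 + \left(0 + S{\left(4,4 \right)}\right) \left(3 + \left(6 - 2\right)\right)\right) = 12 \left(8 + \left(0 + \frac{1}{-6 + 4}\right) \left(3 + \left(6 - 2\right)\right)\right) = 12 \left(8 + \left(0 + \frac{1}{-2}\right) \left(3 + \left(6 - 2\right)\right)\right) = 12 \left(8 + \left(0 - \frac{1}{2}\right) \left(3 + 4\right)\right) = 12 \left(8 - \frac{7}{2}\right) = 12 \cdot \frac{9}{2} = 54$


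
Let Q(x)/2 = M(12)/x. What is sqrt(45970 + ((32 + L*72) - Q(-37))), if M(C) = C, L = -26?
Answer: 3*sqrt(6712762)/37 ≈ 210.07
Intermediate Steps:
Q(x) = 24/x (Q(x) = 2*(12/x) = 24/x)
sqrt(45970 + ((32 + L*72) - Q(-37))) = sqrt(45970 + ((32 - 26*72) - 24/(-37))) = sqrt(45970 + ((32 - 1872) - 24*(-1)/37)) = sqrt(45970 + (-1840 - 1*(-24/37))) = sqrt(45970 + (-1840 + 24/37)) = sqrt(45970 - 68056/37) = sqrt(1632834/37) = 3*sqrt(6712762)/37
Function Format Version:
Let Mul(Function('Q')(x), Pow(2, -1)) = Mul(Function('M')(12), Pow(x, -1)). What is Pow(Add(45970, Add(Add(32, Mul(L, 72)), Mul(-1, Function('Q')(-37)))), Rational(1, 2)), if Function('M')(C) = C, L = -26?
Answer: Mul(Rational(3, 37), Pow(6712762, Rational(1, 2))) ≈ 210.07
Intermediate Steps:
Function('Q')(x) = Mul(24, Pow(x, -1)) (Function('Q')(x) = Mul(2, Mul(12, Pow(x, -1))) = Mul(24, Pow(x, -1)))
Pow(Add(45970, Add(Add(32, Mul(L, 72)), Mul(-1, Function('Q')(-37)))), Rational(1, 2)) = Pow(Add(45970, Add(Add(32, Mul(-26, 72)), Mul(-1, Mul(24, Pow(-37, -1))))), Rational(1, 2)) = Pow(Add(45970, Add(Add(32, -1872), Mul(-1, Mul(24, Rational(-1, 37))))), Rational(1, 2)) = Pow(Add(45970, Add(-1840, Mul(-1, Rational(-24, 37)))), Rational(1, 2)) = Pow(Add(45970, Add(-1840, Rational(24, 37))), Rational(1, 2)) = Pow(Add(45970, Rational(-68056, 37)), Rational(1, 2)) = Pow(Rational(1632834, 37), Rational(1, 2)) = Mul(Rational(3, 37), Pow(6712762, Rational(1, 2)))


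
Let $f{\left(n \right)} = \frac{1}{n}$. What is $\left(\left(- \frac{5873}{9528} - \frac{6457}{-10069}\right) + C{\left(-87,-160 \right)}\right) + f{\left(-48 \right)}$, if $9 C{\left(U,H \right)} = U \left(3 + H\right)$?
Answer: $\frac{97067620663}{63958288} \approx 1517.7$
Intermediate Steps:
$C{\left(U,H \right)} = \frac{U \left(3 + H\right)}{9}$
$\left(\left(- \frac{5873}{9528} - \frac{6457}{-10069}\right) + C{\left(-87,-160 \right)}\right) + f{\left(-48 \right)} = \left(\left(- \frac{5873}{9528} - \frac{6457}{-10069}\right) + \frac{1}{9} \left(-87\right) \left(3 - 160\right)\right) + \frac{1}{-48} = \left(\left(\left(-5873\right) \frac{1}{9528} - - \frac{6457}{10069}\right) + \frac{1}{9} \left(-87\right) \left(-157\right)\right) - \frac{1}{48} = \left(\left(- \frac{5873}{9528} + \frac{6457}{10069}\right) + \frac{4553}{3}\right) - \frac{1}{48} = \left(\frac{2387059}{95937432} + \frac{4553}{3}\right) - \frac{1}{48} = \frac{145603429691}{95937432} - \frac{1}{48} = \frac{97067620663}{63958288}$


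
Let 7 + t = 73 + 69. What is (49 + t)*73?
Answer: 13432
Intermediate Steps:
t = 135 (t = -7 + (73 + 69) = -7 + 142 = 135)
(49 + t)*73 = (49 + 135)*73 = 184*73 = 13432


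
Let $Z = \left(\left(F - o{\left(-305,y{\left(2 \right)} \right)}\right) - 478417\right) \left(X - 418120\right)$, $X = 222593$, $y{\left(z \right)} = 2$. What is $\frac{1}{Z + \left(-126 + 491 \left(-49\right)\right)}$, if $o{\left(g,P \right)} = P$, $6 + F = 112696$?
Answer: $\frac{1}{71509869998} \approx 1.3984 \cdot 10^{-11}$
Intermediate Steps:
$F = 112690$ ($F = -6 + 112696 = 112690$)
$Z = 71509894183$ ($Z = \left(\left(112690 - 2\right) - 478417\right) \left(222593 - 418120\right) = \left(\left(112690 - 2\right) - 478417\right) \left(-195527\right) = \left(112688 - 478417\right) \left(-195527\right) = \left(-365729\right) \left(-195527\right) = 71509894183$)
$\frac{1}{Z + \left(-126 + 491 \left(-49\right)\right)} = \frac{1}{71509894183 + \left(-126 + 491 \left(-49\right)\right)} = \frac{1}{71509894183 - 24185} = \frac{1}{71509869998}$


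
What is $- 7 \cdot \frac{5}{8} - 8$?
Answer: $- \frac{99}{8} \approx -12.375$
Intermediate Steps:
$- 7 \cdot \frac{5}{8} - 8 = - 7 \cdot 5 \cdot \frac{1}{8} - 8 = \left(-7\right) \frac{5}{8} - 8 = - \frac{35}{8} - 8 = - \frac{99}{8}$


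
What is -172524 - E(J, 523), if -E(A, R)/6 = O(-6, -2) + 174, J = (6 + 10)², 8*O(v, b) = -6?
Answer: -342969/2 ≈ -1.7148e+5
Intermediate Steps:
O(v, b) = -¾ (O(v, b) = (⅛)*(-6) = -¾)
J = 256 (J = 16² = 256)
E(A, R) = -2079/2 (E(A, R) = -6*(-¾ + 174) = -6*693/4 = -2079/2)
-172524 - E(J, 523) = -172524 - 1*(-2079/2) = -172524 + 2079/2 = -342969/2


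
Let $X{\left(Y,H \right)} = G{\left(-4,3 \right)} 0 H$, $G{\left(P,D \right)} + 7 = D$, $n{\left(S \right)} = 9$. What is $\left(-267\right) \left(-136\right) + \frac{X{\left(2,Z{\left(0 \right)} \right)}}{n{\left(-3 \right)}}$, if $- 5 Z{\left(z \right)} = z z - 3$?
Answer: $36312$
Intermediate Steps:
$G{\left(P,D \right)} = -7 + D$
$Z{\left(z \right)} = \frac{3}{5} - \frac{z^{2}}{5}$ ($Z{\left(z \right)} = - \frac{z z - 3}{5} = - \frac{z^{2} - 3}{5} = - \frac{-3 + z^{2}}{5} = \frac{3}{5} - \frac{z^{2}}{5}$)
$X{\left(Y,H \right)} = 0$ ($X{\left(Y,H \right)} = \left(-7 + 3\right) 0 H = \left(-4\right) 0 H = 0 H = 0$)
$\left(-267\right) \left(-136\right) + \frac{X{\left(2,Z{\left(0 \right)} \right)}}{n{\left(-3 \right)}} = \left(-267\right) \left(-136\right) + \frac{0}{9} = 36312 + 0 \cdot \frac{1}{9} = 36312 + 0 = 36312$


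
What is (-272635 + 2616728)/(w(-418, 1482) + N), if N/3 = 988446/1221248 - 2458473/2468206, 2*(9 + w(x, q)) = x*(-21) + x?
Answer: 1766444983958223296/3142730571079691 ≈ 562.07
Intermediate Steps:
w(x, q) = -9 - 10*x (w(x, q) = -9 + (x*(-21) + x)/2 = -9 + (-21*x + x)/2 = -9 + (-20*x)/2 = -9 - 10*x)
N = -422037664821/753572910272 (N = 3*(988446/1221248 - 2458473/2468206) = 3*(988446*(1/1221248) - 2458473*1/2468206) = 3*(494223/610624 - 2458473/2468206) = 3*(-140679221607/753572910272) = -422037664821/753572910272 ≈ -0.56005)
(-272635 + 2616728)/(w(-418, 1482) + N) = (-272635 + 2616728)/((-9 - 10*(-418)) - 422037664821/753572910272) = 2344093/((-9 + 4180) - 422037664821/753572910272) = 2344093/(4171 - 422037664821/753572910272) = 2344093/(3142730571079691/753572910272) = 2344093*(753572910272/3142730571079691) = 1766444983958223296/3142730571079691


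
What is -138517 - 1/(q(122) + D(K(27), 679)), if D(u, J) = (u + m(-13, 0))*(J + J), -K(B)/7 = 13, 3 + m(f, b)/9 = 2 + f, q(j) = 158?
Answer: -40797134975/294528 ≈ -1.3852e+5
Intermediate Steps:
m(f, b) = -9 + 9*f (m(f, b) = -27 + 9*(2 + f) = -27 + (18 + 9*f) = -9 + 9*f)
K(B) = -91 (K(B) = -7*13 = -91)
D(u, J) = 2*J*(-126 + u) (D(u, J) = (u + (-9 + 9*(-13)))*(J + J) = (u + (-9 - 117))*(2*J) = (u - 126)*(2*J) = (-126 + u)*(2*J) = 2*J*(-126 + u))
-138517 - 1/(q(122) + D(K(27), 679)) = -138517 - 1/(158 + 2*679*(-126 - 91)) = -138517 - 1/(158 + 2*679*(-217)) = -138517 - 1/(158 - 294686) = -138517 - 1/(-294528) = -138517 - 1*(-1/294528) = -138517 + 1/294528 = -40797134975/294528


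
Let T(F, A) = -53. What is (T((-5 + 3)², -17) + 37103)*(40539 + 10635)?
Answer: 1895996700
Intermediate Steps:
(T((-5 + 3)², -17) + 37103)*(40539 + 10635) = (-53 + 37103)*(40539 + 10635) = 37050*51174 = 1895996700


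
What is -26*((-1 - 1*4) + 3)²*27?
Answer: -2808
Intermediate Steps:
-26*((-1 - 1*4) + 3)²*27 = -26*((-1 - 4) + 3)²*27 = -26*(-5 + 3)²*27 = -26*(-2)²*27 = -26*4*27 = -104*27 = -2808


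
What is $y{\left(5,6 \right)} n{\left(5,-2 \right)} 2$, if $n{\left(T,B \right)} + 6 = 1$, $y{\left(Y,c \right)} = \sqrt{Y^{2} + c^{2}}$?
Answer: $- 10 \sqrt{61} \approx -78.103$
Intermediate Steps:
$n{\left(T,B \right)} = -5$ ($n{\left(T,B \right)} = -6 + 1 = -5$)
$y{\left(5,6 \right)} n{\left(5,-2 \right)} 2 = \sqrt{5^{2} + 6^{2}} \left(-5\right) 2 = \sqrt{25 + 36} \left(-5\right) 2 = \sqrt{61} \left(-5\right) 2 = - 5 \sqrt{61} \cdot 2 = - 10 \sqrt{61}$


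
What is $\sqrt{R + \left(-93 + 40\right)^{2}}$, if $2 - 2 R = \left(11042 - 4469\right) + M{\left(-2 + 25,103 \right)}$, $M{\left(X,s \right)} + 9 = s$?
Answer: $\frac{i \sqrt{2094}}{2} \approx 22.88 i$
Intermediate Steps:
$M{\left(X,s \right)} = -9 + s$
$R = - \frac{6665}{2}$ ($R = 1 - \frac{\left(11042 - 4469\right) + \left(-9 + 103\right)}{2} = 1 - \frac{6573 + 94}{2} = 1 - \frac{6667}{2} = - \frac{6665}{2} \approx -3332.5$)
$\sqrt{R + \left(-93 + 40\right)^{2}} = \sqrt{- \frac{6665}{2} + \left(-93 + 40\right)^{2}} = \sqrt{- \frac{6665}{2} + \left(-53\right)^{2}} = \sqrt{- \frac{6665}{2} + 2809} = \sqrt{- \frac{1047}{2}} = \frac{i \sqrt{2094}}{2}$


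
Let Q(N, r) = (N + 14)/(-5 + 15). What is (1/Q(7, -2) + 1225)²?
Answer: 662290225/441 ≈ 1.5018e+6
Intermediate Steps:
Q(N, r) = 7/5 + N/10 (Q(N, r) = (14 + N)/10 = (14 + N)*(⅒) = 7/5 + N/10)
(1/Q(7, -2) + 1225)² = (1/(7/5 + (⅒)*7) + 1225)² = (1/(7/5 + 7/10) + 1225)² = (1/(21/10) + 1225)² = (10/21 + 1225)² = (25735/21)² = 662290225/441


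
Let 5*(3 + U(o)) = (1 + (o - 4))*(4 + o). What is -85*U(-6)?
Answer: -51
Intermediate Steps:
U(o) = -3 + (-3 + o)*(4 + o)/5 (U(o) = -3 + ((1 + (o - 4))*(4 + o))/5 = -3 + ((1 + (-4 + o))*(4 + o))/5 = -3 + ((-3 + o)*(4 + o))/5 = -3 + (-3 + o)*(4 + o)/5)
-85*U(-6) = -85*(-27/5 + (⅕)*(-6) + (⅕)*(-6)²) = -85*(-27/5 - 6/5 + (⅕)*36) = -85*(-27/5 - 6/5 + 36/5) = -85*⅗ = -51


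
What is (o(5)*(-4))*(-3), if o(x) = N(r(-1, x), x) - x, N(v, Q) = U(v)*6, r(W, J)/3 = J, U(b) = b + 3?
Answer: 1236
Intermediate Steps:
U(b) = 3 + b
r(W, J) = 3*J
N(v, Q) = 18 + 6*v (N(v, Q) = (3 + v)*6 = 18 + 6*v)
o(x) = 18 + 17*x (o(x) = (18 + 6*(3*x)) - x = (18 + 18*x) - x = 18 + 17*x)
(o(5)*(-4))*(-3) = ((18 + 17*5)*(-4))*(-3) = ((18 + 85)*(-4))*(-3) = (103*(-4))*(-3) = -412*(-3) = 1236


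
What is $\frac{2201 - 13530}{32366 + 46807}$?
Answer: $- \frac{11329}{79173} \approx -0.14309$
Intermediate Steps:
$\frac{2201 - 13530}{32366 + 46807} = - \frac{11329}{79173}$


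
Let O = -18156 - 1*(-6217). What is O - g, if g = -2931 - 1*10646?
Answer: 1638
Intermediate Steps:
O = -11939 (O = -18156 + 6217 = -11939)
g = -13577 (g = -2931 - 10646 = -13577)
O - g = -11939 - 1*(-13577) = -11939 + 13577 = 1638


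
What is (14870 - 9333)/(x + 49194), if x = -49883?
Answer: -5537/689 ≈ -8.0363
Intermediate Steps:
(14870 - 9333)/(x + 49194) = (14870 - 9333)/(-49883 + 49194) = 5537/(-689) = 5537*(-1/689) = -5537/689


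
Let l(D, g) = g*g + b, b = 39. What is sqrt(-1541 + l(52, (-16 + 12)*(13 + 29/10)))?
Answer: sqrt(63574)/5 ≈ 50.428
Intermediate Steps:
l(D, g) = 39 + g**2 (l(D, g) = g*g + 39 = g**2 + 39 = 39 + g**2)
sqrt(-1541 + l(52, (-16 + 12)*(13 + 29/10))) = sqrt(-1541 + (39 + ((-16 + 12)*(13 + 29/10))**2)) = sqrt(-1541 + (39 + (-4*(13 + 29*(1/10)))**2)) = sqrt(-1541 + (39 + (-4*(13 + 29/10))**2)) = sqrt(-1541 + (39 + (-4*159/10)**2)) = sqrt(-1541 + (39 + (-318/5)**2)) = sqrt(-1541 + (39 + 101124/25)) = sqrt(-1541 + 102099/25) = sqrt(63574/25) = sqrt(63574)/5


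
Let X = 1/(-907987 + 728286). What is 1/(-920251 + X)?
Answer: -179701/165370024952 ≈ -1.0867e-6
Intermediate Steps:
X = -1/179701 (X = 1/(-179701) = -1/179701 ≈ -5.5648e-6)
1/(-920251 + X) = 1/(-920251 - 1/179701) = 1/(-165370024952/179701) = -179701/165370024952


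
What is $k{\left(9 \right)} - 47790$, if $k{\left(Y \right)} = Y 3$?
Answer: $-47763$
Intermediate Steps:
$k{\left(Y \right)} = 3 Y$
$k{\left(9 \right)} - 47790 = 3 \cdot 9 - 47790 = 27 - 47790 = -47763$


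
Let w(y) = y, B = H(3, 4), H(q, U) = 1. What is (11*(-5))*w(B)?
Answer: -55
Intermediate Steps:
B = 1
(11*(-5))*w(B) = (11*(-5))*1 = -55*1 = -55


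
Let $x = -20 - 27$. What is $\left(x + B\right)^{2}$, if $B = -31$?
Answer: $6084$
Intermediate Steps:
$x = -47$
$\left(x + B\right)^{2} = \left(-47 - 31\right)^{2} = \left(-78\right)^{2} = 6084$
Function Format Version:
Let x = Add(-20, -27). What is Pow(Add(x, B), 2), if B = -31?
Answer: 6084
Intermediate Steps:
x = -47
Pow(Add(x, B), 2) = Pow(Add(-47, -31), 2) = Pow(-78, 2) = 6084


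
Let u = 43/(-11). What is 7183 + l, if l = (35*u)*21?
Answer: 47408/11 ≈ 4309.8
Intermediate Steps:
u = -43/11 (u = 43*(-1/11) = -43/11 ≈ -3.9091)
l = -31605/11 (l = (35*(-43/11))*21 = -1505/11*21 = -31605/11 ≈ -2873.2)
7183 + l = 7183 - 31605/11 = 47408/11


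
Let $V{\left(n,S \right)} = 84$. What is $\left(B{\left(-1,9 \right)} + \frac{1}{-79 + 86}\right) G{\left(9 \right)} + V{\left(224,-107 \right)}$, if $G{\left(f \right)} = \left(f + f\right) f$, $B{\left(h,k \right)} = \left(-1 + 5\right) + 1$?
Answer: $\frac{6420}{7} \approx 917.14$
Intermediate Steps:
$B{\left(h,k \right)} = 5$ ($B{\left(h,k \right)} = 4 + 1 = 5$)
$G{\left(f \right)} = 2 f^{2}$ ($G{\left(f \right)} = 2 f f = 2 f^{2}$)
$\left(B{\left(-1,9 \right)} + \frac{1}{-79 + 86}\right) G{\left(9 \right)} + V{\left(224,-107 \right)} = \left(5 + \frac{1}{-79 + 86}\right) 2 \cdot 9^{2} + 84 = \left(5 + \frac{1}{7}\right) 2 \cdot 81 + 84 = \left(5 + \frac{1}{7}\right) 162 + 84 = \frac{36}{7} \cdot 162 + 84 = \frac{5832}{7} + 84 = \frac{6420}{7}$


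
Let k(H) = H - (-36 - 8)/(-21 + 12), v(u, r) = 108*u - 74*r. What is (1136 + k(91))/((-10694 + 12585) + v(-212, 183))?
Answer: -10999/310923 ≈ -0.035375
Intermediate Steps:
v(u, r) = -74*r + 108*u
k(H) = -44/9 + H (k(H) = H - (-44)/(-9) = H - (-44)*(-1)/9 = H - 1*44/9 = H - 44/9 = -44/9 + H)
(1136 + k(91))/((-10694 + 12585) + v(-212, 183)) = (1136 + (-44/9 + 91))/((-10694 + 12585) + (-74*183 + 108*(-212))) = (1136 + 775/9)/(1891 + (-13542 - 22896)) = 10999/(9*(1891 - 36438)) = (10999/9)/(-34547) = (10999/9)*(-1/34547) = -10999/310923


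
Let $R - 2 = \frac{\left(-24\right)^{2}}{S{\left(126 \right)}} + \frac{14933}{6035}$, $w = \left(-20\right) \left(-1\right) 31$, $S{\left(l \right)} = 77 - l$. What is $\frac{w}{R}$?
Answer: $- \frac{183343300}{2153013} \approx -85.157$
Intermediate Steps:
$w = 620$ ($w = 20 \cdot 31 = 620$)
$R = - \frac{2153013}{295715}$ ($R = 2 + \left(\frac{\left(-24\right)^{2}}{77 - 126} + \frac{14933}{6035}\right) = 2 + \left(\frac{576}{77 - 126} + 14933 \cdot \frac{1}{6035}\right) = 2 + \left(\frac{576}{-49} + \frac{14933}{6035}\right) = 2 + \left(576 \left(- \frac{1}{49}\right) + \frac{14933}{6035}\right) = 2 + \left(- \frac{576}{49} + \frac{14933}{6035}\right) = 2 - \frac{2744443}{295715} = - \frac{2153013}{295715} \approx -7.2807$)
$\frac{w}{R} = \frac{620}{- \frac{2153013}{295715}} = 620 \left(- \frac{295715}{2153013}\right) = - \frac{183343300}{2153013}$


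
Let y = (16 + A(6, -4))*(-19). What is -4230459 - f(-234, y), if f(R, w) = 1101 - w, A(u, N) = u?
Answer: -4231978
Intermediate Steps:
y = -418 (y = (16 + 6)*(-19) = 22*(-19) = -418)
-4230459 - f(-234, y) = -4230459 - (1101 - 1*(-418)) = -4230459 - (1101 + 418) = -4230459 - 1*1519 = -4230459 - 1519 = -4231978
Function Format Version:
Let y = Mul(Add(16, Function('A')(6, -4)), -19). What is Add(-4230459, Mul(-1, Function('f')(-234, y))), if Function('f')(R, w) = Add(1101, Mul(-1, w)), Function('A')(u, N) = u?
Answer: -4231978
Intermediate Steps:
y = -418 (y = Mul(Add(16, 6), -19) = Mul(22, -19) = -418)
Add(-4230459, Mul(-1, Function('f')(-234, y))) = Add(-4230459, Mul(-1, Add(1101, Mul(-1, -418)))) = Add(-4230459, Mul(-1, Add(1101, 418))) = Add(-4230459, Mul(-1, 1519)) = Add(-4230459, -1519) = -4231978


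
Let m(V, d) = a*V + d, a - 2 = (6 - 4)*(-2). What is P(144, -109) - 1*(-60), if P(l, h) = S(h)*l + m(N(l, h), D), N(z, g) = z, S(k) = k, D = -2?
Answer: -15926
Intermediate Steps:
a = -2 (a = 2 + (6 - 4)*(-2) = 2 + 2*(-2) = 2 - 4 = -2)
m(V, d) = d - 2*V (m(V, d) = -2*V + d = d - 2*V)
P(l, h) = -2 - 2*l + h*l (P(l, h) = h*l + (-2 - 2*l) = -2 - 2*l + h*l)
P(144, -109) - 1*(-60) = (-2 - 2*144 - 109*144) - 1*(-60) = (-2 - 288 - 15696) + 60 = -15986 + 60 = -15926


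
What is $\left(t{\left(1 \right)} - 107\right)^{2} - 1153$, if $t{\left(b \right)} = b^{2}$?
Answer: $10083$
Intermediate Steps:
$\left(t{\left(1 \right)} - 107\right)^{2} - 1153 = \left(1^{2} - 107\right)^{2} - 1153 = \left(1 - 107\right)^{2} - 1153 = \left(-106\right)^{2} - 1153 = 11236 - 1153 = 10083$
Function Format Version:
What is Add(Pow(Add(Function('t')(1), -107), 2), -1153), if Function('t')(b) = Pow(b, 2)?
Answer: 10083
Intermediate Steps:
Add(Pow(Add(Function('t')(1), -107), 2), -1153) = Add(Pow(Add(Pow(1, 2), -107), 2), -1153) = Add(Pow(Add(1, -107), 2), -1153) = Add(Pow(-106, 2), -1153) = Add(11236, -1153) = 10083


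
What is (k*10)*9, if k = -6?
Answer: -540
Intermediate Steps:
(k*10)*9 = -6*10*9 = -60*9 = -540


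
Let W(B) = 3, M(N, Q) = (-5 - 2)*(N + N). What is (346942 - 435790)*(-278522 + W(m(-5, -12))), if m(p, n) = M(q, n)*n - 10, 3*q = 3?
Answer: 24745856112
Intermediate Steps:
q = 1 (q = (⅓)*3 = 1)
M(N, Q) = -14*N
m(p, n) = -10 - 14*n (m(p, n) = (-14*1)*n - 10 = -14*n - 10 = -10 - 14*n)
(346942 - 435790)*(-278522 + W(m(-5, -12))) = (346942 - 435790)*(-278522 + 3) = -88848*(-278519) = 24745856112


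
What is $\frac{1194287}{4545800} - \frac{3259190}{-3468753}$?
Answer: $\frac{18958312516111}{15768257387400} \approx 1.2023$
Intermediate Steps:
$\frac{1194287}{4545800} - \frac{3259190}{-3468753} = 1194287 \cdot \frac{1}{4545800} - - \frac{3259190}{3468753} = \frac{1194287}{4545800} + \frac{3259190}{3468753} = \frac{18958312516111}{15768257387400}$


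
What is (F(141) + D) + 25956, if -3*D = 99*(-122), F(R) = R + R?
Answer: 30264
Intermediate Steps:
F(R) = 2*R
D = 4026 (D = -33*(-122) = -⅓*(-12078) = 4026)
(F(141) + D) + 25956 = (2*141 + 4026) + 25956 = (282 + 4026) + 25956 = 4308 + 25956 = 30264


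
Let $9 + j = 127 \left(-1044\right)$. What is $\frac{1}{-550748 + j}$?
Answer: $- \frac{1}{683345} \approx -1.4634 \cdot 10^{-6}$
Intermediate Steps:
$j = -132597$ ($j = -9 + 127 \left(-1044\right) = -9 - 132588 = -132597$)
$\frac{1}{-550748 + j} = \frac{1}{-550748 - 132597} = \frac{1}{-683345} = - \frac{1}{683345}$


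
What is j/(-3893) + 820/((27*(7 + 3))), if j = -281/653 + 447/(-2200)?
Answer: 458624644057/151002462600 ≈ 3.0372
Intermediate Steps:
j = -910091/1436600 (j = -281*1/653 + 447*(-1/2200) = -281/653 - 447/2200 = -910091/1436600 ≈ -0.63350)
j/(-3893) + 820/((27*(7 + 3))) = -910091/1436600/(-3893) + 820/((27*(7 + 3))) = -910091/1436600*(-1/3893) + 820/((27*10)) = 910091/5592683800 + 820/270 = 910091/5592683800 + 820*(1/270) = 910091/5592683800 + 82/27 = 458624644057/151002462600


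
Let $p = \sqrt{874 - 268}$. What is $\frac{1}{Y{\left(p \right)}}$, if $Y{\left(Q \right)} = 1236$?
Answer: $\frac{1}{1236} \approx 0.00080906$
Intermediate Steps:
$p = \sqrt{606} \approx 24.617$
$\frac{1}{Y{\left(p \right)}} = \frac{1}{1236}$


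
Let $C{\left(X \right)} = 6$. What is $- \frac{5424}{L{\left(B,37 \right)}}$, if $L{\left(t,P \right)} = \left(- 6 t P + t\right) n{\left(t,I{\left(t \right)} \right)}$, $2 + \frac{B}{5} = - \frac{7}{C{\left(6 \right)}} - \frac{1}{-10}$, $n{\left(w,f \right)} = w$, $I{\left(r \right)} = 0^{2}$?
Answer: $\frac{12204}{116909} \approx 0.10439$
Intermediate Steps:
$I{\left(r \right)} = 0$
$B = - \frac{46}{3}$ ($B = -10 + 5 \left(- \frac{7}{6} - \frac{1}{-10}\right) = -10 + 5 \left(\left(-7\right) \frac{1}{6} - - \frac{1}{10}\right) = -10 + 5 \left(- \frac{7}{6} + \frac{1}{10}\right) = -10 + 5 \left(- \frac{16}{15}\right) = -10 - \frac{16}{3} = - \frac{46}{3} \approx -15.333$)
$L{\left(t,P \right)} = t \left(t - 6 P t\right)$ ($L{\left(t,P \right)} = \left(- 6 t P + t\right) t = \left(- 6 P t + t\right) t = \left(t - 6 P t\right) t = t \left(t - 6 P t\right)$)
$- \frac{5424}{L{\left(B,37 \right)}} = - \frac{5424}{\left(- \frac{46}{3}\right)^{2} \left(1 - 222\right)} = - \frac{5424}{\frac{2116}{9} \left(1 - 222\right)} = - \frac{5424}{\frac{2116}{9} \left(-221\right)} = - \frac{5424}{- \frac{467636}{9}} = \left(-5424\right) \left(- \frac{9}{467636}\right) = \frac{12204}{116909}$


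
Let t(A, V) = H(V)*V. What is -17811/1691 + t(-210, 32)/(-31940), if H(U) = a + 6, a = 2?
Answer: -142329059/13502635 ≈ -10.541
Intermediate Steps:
H(U) = 8 (H(U) = 2 + 6 = 8)
t(A, V) = 8*V
-17811/1691 + t(-210, 32)/(-31940) = -17811/1691 + (8*32)/(-31940) = -17811*1/1691 + 256*(-1/31940) = -17811/1691 - 64/7985 = -142329059/13502635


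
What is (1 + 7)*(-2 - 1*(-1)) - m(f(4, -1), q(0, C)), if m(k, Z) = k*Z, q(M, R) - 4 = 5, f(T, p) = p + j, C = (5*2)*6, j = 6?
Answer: -53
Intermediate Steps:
C = 60 (C = 10*6 = 60)
f(T, p) = 6 + p (f(T, p) = p + 6 = 6 + p)
q(M, R) = 9 (q(M, R) = 4 + 5 = 9)
m(k, Z) = Z*k
(1 + 7)*(-2 - 1*(-1)) - m(f(4, -1), q(0, C)) = (1 + 7)*(-2 - 1*(-1)) - 9*(6 - 1) = 8*(-2 + 1) - 9*5 = 8*(-1) - 1*45 = -8 - 45 = -53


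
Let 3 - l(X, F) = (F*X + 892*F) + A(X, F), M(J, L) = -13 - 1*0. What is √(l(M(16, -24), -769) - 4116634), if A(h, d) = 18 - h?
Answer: I*√3440711 ≈ 1854.9*I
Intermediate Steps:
M(J, L) = -13 (M(J, L) = -13 + 0 = -13)
l(X, F) = -15 + X - 892*F - F*X (l(X, F) = 3 - ((F*X + 892*F) + (18 - X)) = 3 - ((892*F + F*X) + (18 - X)) = 3 - (18 - X + 892*F + F*X) = 3 + (-18 + X - 892*F - F*X) = -15 + X - 892*F - F*X)
√(l(M(16, -24), -769) - 4116634) = √((-15 - 13 - 892*(-769) - 1*(-769)*(-13)) - 4116634) = √((-15 - 13 + 685948 - 9997) - 4116634) = √(675923 - 4116634) = √(-3440711) = I*√3440711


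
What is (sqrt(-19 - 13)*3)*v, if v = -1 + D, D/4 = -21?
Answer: -1020*I*sqrt(2) ≈ -1442.5*I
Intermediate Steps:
D = -84 (D = 4*(-21) = -84)
v = -85 (v = -1 - 84 = -85)
(sqrt(-19 - 13)*3)*v = (sqrt(-19 - 13)*3)*(-85) = (sqrt(-32)*3)*(-85) = ((4*I*sqrt(2))*3)*(-85) = (12*I*sqrt(2))*(-85) = -1020*I*sqrt(2)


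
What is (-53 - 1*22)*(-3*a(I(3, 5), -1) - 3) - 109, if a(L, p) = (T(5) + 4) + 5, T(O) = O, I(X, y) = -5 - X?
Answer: 3266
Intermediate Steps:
a(L, p) = 14 (a(L, p) = (5 + 4) + 5 = 9 + 5 = 14)
(-53 - 1*22)*(-3*a(I(3, 5), -1) - 3) - 109 = (-53 - 1*22)*(-3*14 - 3) - 109 = (-53 - 22)*(-42 - 3) - 109 = -75*(-45) - 109 = 3375 - 109 = 3266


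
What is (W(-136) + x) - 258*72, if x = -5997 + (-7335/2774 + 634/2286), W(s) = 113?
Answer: -77562386267/3170682 ≈ -24462.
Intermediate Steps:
x = -19022084501/3170682 (x = -5997 + (-7335*1/2774 + 634*(1/2286)) = -5997 + (-7335/2774 + 317/1143) = -5997 - 7504547/3170682 = -19022084501/3170682 ≈ -5999.4)
(W(-136) + x) - 258*72 = (113 - 19022084501/3170682) - 258*72 = -18663797435/3170682 - 18576 = -77562386267/3170682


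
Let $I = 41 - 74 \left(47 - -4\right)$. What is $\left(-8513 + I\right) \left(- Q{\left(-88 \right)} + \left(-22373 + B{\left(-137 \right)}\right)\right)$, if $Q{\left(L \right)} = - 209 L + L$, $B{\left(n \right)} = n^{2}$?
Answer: $268285368$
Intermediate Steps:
$Q{\left(L \right)} = - 208 L$
$I = -3733$ ($I = 41 - 74 \left(47 + 4\right) = 41 - 3774 = -3733$)
$\left(-8513 + I\right) \left(- Q{\left(-88 \right)} + \left(-22373 + B{\left(-137 \right)}\right)\right) = \left(-8513 - 3733\right) \left(- \left(-208\right) \left(-88\right) - \left(22373 - \left(-137\right)^{2}\right)\right) = - 12246 \left(\left(-1\right) 18304 + \left(-22373 + 18769\right)\right) = - 12246 \left(-18304 - 3604\right) = \left(-12246\right) \left(-21908\right) = 268285368$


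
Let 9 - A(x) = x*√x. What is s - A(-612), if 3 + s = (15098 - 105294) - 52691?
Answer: -142899 - 3672*I*√17 ≈ -1.429e+5 - 15140.0*I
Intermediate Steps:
A(x) = 9 - x^(3/2) (A(x) = 9 - x*√x = 9 - x^(3/2))
s = -142890 (s = -3 + ((15098 - 105294) - 52691) = -3 + (-90196 - 52691) = -3 - 142887 = -142890)
s - A(-612) = -142890 - (9 - (-612)^(3/2)) = -142890 - (9 - (-3672)*I*√17) = -142890 - (9 + 3672*I*√17) = -142890 + (-9 - 3672*I*√17) = -142899 - 3672*I*√17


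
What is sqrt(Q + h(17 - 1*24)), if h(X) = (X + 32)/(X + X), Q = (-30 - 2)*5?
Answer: I*sqrt(31710)/14 ≈ 12.719*I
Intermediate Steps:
Q = -160 (Q = -32*5 = -160)
h(X) = (32 + X)/(2*X) (h(X) = (32 + X)/((2*X)) = (32 + X)*(1/(2*X)) = (32 + X)/(2*X))
sqrt(Q + h(17 - 1*24)) = sqrt(-160 + (32 + (17 - 1*24))/(2*(17 - 1*24))) = sqrt(-160 + (32 + (17 - 24))/(2*(17 - 24))) = sqrt(-160 + (1/2)*(32 - 7)/(-7)) = sqrt(-160 + (1/2)*(-1/7)*25) = sqrt(-160 - 25/14) = sqrt(-2265/14) = I*sqrt(31710)/14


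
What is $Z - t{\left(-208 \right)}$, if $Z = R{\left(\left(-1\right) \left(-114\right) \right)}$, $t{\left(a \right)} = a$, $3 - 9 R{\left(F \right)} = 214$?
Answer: $\frac{1661}{9} \approx 184.56$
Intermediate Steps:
$R{\left(F \right)} = - \frac{211}{9}$ ($R{\left(F \right)} = \frac{1}{3} - \frac{214}{9} = - \frac{211}{9}$)
$Z = - \frac{211}{9} \approx -23.444$
$Z - t{\left(-208 \right)} = - \frac{211}{9} - -208 = - \frac{211}{9} + 208 = \frac{1661}{9}$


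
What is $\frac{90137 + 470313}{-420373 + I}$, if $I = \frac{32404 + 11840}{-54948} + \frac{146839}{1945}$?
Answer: $- \frac{4991454569750}{3743241891249} \approx -1.3335$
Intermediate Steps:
$I = \frac{665204566}{8906155}$ ($I = 44244 \left(- \frac{1}{54948}\right) + 146839 \cdot \frac{1}{1945} = - \frac{3687}{4579} + \frac{146839}{1945} = \frac{665204566}{8906155} \approx 74.69$)
$\frac{90137 + 470313}{-420373 + I} = \frac{90137 + 470313}{-420373 + \frac{665204566}{8906155}} = \frac{560450}{- \frac{3743241891249}{8906155}} = 560450 \left(- \frac{8906155}{3743241891249}\right) = - \frac{4991454569750}{3743241891249}$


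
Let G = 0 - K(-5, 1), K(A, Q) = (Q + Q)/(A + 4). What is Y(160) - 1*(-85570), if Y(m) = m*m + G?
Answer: 111172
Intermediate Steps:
K(A, Q) = 2*Q/(4 + A) (K(A, Q) = (2*Q)/(4 + A) = 2*Q/(4 + A))
G = 2 (G = 0 - 2/(4 - 5) = 0 - 2/(-1) = 0 - 2*(-1) = 0 - 1*(-2) = 0 + 2 = 2)
Y(m) = 2 + m² (Y(m) = m*m + 2 = m² + 2 = 2 + m²)
Y(160) - 1*(-85570) = (2 + 160²) - 1*(-85570) = (2 + 25600) + 85570 = 25602 + 85570 = 111172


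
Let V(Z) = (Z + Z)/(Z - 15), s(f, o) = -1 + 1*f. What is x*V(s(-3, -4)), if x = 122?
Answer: 976/19 ≈ 51.368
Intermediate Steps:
s(f, o) = -1 + f
V(Z) = 2*Z/(-15 + Z) (V(Z) = (2*Z)/(-15 + Z) = 2*Z/(-15 + Z))
x*V(s(-3, -4)) = 122*(2*(-1 - 3)/(-15 + (-1 - 3))) = 122*(2*(-4)/(-15 - 4)) = 122*(2*(-4)/(-19)) = 122*(2*(-4)*(-1/19)) = 122*(8/19) = 976/19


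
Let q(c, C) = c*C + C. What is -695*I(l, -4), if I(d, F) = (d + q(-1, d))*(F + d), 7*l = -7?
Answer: -3475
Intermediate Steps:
l = -1 (l = (⅐)*(-7) = -1)
q(c, C) = C + C*c (q(c, C) = C*c + C = C + C*c)
I(d, F) = d*(F + d) (I(d, F) = (d + d*(1 - 1))*(F + d) = (d + d*0)*(F + d) = (d + 0)*(F + d) = d*(F + d))
-695*I(l, -4) = -(-695)*(-4 - 1) = -(-695)*(-5) = -695*5 = -3475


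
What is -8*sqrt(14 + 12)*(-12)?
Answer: 96*sqrt(26) ≈ 489.51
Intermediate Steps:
-8*sqrt(14 + 12)*(-12) = -8*sqrt(26)*(-12) = 96*sqrt(26)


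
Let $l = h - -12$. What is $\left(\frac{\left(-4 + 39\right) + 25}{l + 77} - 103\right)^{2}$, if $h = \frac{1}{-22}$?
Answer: $\frac{40100463001}{3829849} \approx 10471.0$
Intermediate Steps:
$h = - \frac{1}{22} \approx -0.045455$
$l = \frac{263}{22}$ ($l = - \frac{1}{22} - -12 = - \frac{1}{22} + 12 = \frac{263}{22} \approx 11.955$)
$\left(\frac{\left(-4 + 39\right) + 25}{l + 77} - 103\right)^{2} = \left(\frac{\left(-4 + 39\right) + 25}{\frac{263}{22} + 77} - 103\right)^{2} = \left(\frac{35 + 25}{\frac{1957}{22}} - 103\right)^{2} = \left(60 \cdot \frac{22}{1957} - 103\right)^{2} = \left(\frac{1320}{1957} - 103\right)^{2} = \left(- \frac{200251}{1957}\right)^{2} = \frac{40100463001}{3829849}$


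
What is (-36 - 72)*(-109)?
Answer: 11772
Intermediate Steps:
(-36 - 72)*(-109) = -108*(-109) = 11772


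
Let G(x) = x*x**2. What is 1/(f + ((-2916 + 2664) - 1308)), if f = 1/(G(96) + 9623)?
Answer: -894359/1395200039 ≈ -0.00064103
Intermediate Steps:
G(x) = x**3
f = 1/894359 (f = 1/(96**3 + 9623) = 1/(884736 + 9623) = 1/894359 ≈ 1.1181e-6)
1/(f + ((-2916 + 2664) - 1308)) = 1/(1/894359 + ((-2916 + 2664) - 1308)) = 1/(1/894359 + (-252 - 1308)) = 1/(1/894359 - 1560) = 1/(-1395200039/894359) = -894359/1395200039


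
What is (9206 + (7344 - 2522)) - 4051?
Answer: 9977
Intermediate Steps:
(9206 + (7344 - 2522)) - 4051 = (9206 + 4822) - 4051 = 14028 - 4051 = 9977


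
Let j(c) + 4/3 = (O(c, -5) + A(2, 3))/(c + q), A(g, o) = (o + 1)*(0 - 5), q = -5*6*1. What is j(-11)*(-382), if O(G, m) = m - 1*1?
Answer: 32852/123 ≈ 267.09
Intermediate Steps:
O(G, m) = -1 + m (O(G, m) = m - 1 = -1 + m)
q = -30 (q = -30*1 = -30)
A(g, o) = -5 - 5*o (A(g, o) = (1 + o)*(-5) = -5 - 5*o)
j(c) = -4/3 - 26/(-30 + c) (j(c) = -4/3 + ((-1 - 5) + (-5 - 5*3))/(c - 30) = -4/3 + (-6 + (-5 - 15))/(-30 + c) = -4/3 + (-6 - 20)/(-30 + c) = -4/3 - 26/(-30 + c))
j(-11)*(-382) = (2*(21 - 2*(-11))/(3*(-30 - 11)))*(-382) = ((2/3)*(21 + 22)/(-41))*(-382) = ((2/3)*(-1/41)*43)*(-382) = -86/123*(-382) = 32852/123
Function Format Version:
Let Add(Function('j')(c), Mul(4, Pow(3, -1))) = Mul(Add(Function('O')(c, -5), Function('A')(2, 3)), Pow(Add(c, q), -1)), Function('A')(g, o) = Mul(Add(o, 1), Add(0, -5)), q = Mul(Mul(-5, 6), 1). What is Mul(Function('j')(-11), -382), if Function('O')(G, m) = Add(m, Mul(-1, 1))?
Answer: Rational(32852, 123) ≈ 267.09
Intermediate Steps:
Function('O')(G, m) = Add(-1, m) (Function('O')(G, m) = Add(m, -1) = Add(-1, m))
q = -30 (q = Mul(-30, 1) = -30)
Function('A')(g, o) = Add(-5, Mul(-5, o)) (Function('A')(g, o) = Mul(Add(1, o), -5) = Add(-5, Mul(-5, o)))
Function('j')(c) = Add(Rational(-4, 3), Mul(-26, Pow(Add(-30, c), -1))) (Function('j')(c) = Add(Rational(-4, 3), Mul(Add(Add(-1, -5), Add(-5, Mul(-5, 3))), Pow(Add(c, -30), -1))) = Add(Rational(-4, 3), Mul(Add(-6, Add(-5, -15)), Pow(Add(-30, c), -1))) = Add(Rational(-4, 3), Mul(Add(-6, -20), Pow(Add(-30, c), -1))) = Add(Rational(-4, 3), Mul(-26, Pow(Add(-30, c), -1))))
Mul(Function('j')(-11), -382) = Mul(Mul(Rational(2, 3), Pow(Add(-30, -11), -1), Add(21, Mul(-2, -11))), -382) = Mul(Mul(Rational(2, 3), Pow(-41, -1), Add(21, 22)), -382) = Mul(Mul(Rational(2, 3), Rational(-1, 41), 43), -382) = Mul(Rational(-86, 123), -382) = Rational(32852, 123)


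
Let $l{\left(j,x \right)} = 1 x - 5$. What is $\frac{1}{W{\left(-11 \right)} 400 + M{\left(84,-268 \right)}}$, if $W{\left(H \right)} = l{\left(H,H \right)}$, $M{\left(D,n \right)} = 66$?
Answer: $- \frac{1}{6334} \approx -0.00015788$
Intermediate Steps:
$l{\left(j,x \right)} = -5 + x$ ($l{\left(j,x \right)} = x - 5 = -5 + x$)
$W{\left(H \right)} = -5 + H$
$\frac{1}{W{\left(-11 \right)} 400 + M{\left(84,-268 \right)}} = \frac{1}{\left(-5 - 11\right) 400 + 66} = \frac{1}{\left(-16\right) 400 + 66} = \frac{1}{-6400 + 66} = \frac{1}{-6334} = - \frac{1}{6334}$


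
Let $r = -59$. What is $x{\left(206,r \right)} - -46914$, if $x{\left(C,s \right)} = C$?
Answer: $47120$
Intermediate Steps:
$x{\left(206,r \right)} - -46914 = 206 - -46914 = 206 + 46914 = 47120$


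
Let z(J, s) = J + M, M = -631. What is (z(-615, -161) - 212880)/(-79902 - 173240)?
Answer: 107063/126571 ≈ 0.84587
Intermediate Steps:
z(J, s) = -631 + J (z(J, s) = J - 631 = -631 + J)
(z(-615, -161) - 212880)/(-79902 - 173240) = ((-631 - 615) - 212880)/(-79902 - 173240) = (-1246 - 212880)/(-253142) = -214126*(-1/253142) = 107063/126571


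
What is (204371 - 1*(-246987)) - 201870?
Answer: 249488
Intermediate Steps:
(204371 - 1*(-246987)) - 201870 = (204371 + 246987) - 201870 = 451358 - 201870 = 249488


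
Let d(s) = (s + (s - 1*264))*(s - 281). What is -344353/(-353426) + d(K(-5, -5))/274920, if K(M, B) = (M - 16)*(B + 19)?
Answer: 1115887184/404849483 ≈ 2.7563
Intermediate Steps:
K(M, B) = (-16 + M)*(19 + B)
d(s) = (-281 + s)*(-264 + 2*s) (d(s) = (s + (s - 264))*(-281 + s) = (s + (-264 + s))*(-281 + s) = (-264 + 2*s)*(-281 + s) = (-281 + s)*(-264 + 2*s))
-344353/(-353426) + d(K(-5, -5))/274920 = -344353/(-353426) + (74184 - 826*(-304 - 16*(-5) + 19*(-5) - 5*(-5)) + 2*(-304 - 16*(-5) + 19*(-5) - 5*(-5))²)/274920 = -344353*(-1/353426) + (74184 - 826*(-304 + 80 - 95 + 25) + 2*(-304 + 80 - 95 + 25)²)*(1/274920) = 344353/353426 + (74184 - 826*(-294) + 2*(-294)²)*(1/274920) = 344353/353426 + (74184 + 242844 + 2*86436)*(1/274920) = 344353/353426 + (74184 + 242844 + 172872)*(1/274920) = 344353/353426 + 489900*(1/274920) = 344353/353426 + 8165/4582 = 1115887184/404849483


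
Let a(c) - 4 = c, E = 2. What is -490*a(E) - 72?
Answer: -3012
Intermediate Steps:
a(c) = 4 + c
-490*a(E) - 72 = -490*(4 + 2) - 72 = -490*6 - 72 = -2940 - 72 = -3012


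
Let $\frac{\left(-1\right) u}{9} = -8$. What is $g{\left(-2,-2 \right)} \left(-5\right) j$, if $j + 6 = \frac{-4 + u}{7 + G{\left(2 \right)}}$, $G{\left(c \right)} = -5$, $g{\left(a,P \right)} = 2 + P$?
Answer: $0$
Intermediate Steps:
$u = 72$ ($u = \left(-9\right) \left(-8\right) = 72$)
$j = 28$ ($j = -6 + \frac{-4 + 72}{7 - 5} = -6 + \frac{68}{2} = -6 + 68 \cdot \frac{1}{2} = -6 + 34 = 28$)
$g{\left(-2,-2 \right)} \left(-5\right) j = \left(2 - 2\right) \left(-5\right) 28 = 0 \left(-5\right) 28 = 0 \cdot 28 = 0$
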